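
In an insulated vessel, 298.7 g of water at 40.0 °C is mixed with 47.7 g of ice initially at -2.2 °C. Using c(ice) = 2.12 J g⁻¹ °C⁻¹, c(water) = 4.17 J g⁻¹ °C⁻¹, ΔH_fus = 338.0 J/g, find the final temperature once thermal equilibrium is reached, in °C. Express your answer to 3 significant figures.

T_f = 23.2 °C

Heat to bring ice to 0 °C and melt it: q₁ = 47.7×2.12×2.2 + 47.7×338.0 = 16345 J
Heat the water can supply cooling to 0 °C: 298.7×4.17×40.0 = 49823.2 J > q₁, so all ice melts.
Energy balance: 298.7×4.17×(40.0 − T) = 16345 + 47.7×4.17×(T − 0)
1245.579(40.0 − T) = 16345 + 198.909 T
49823.2 − 16345 = 1444.488 T
T = 33478.2 / 1444.488 = 23.18 °C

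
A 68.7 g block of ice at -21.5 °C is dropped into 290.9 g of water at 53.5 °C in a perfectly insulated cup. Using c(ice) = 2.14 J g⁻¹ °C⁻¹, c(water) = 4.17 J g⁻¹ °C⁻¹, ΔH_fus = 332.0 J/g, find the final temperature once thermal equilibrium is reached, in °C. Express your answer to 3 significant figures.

T_f = 26.0 °C

Heat to bring ice to 0 °C and melt it: q₁ = 68.7×2.14×21.5 + 68.7×332.0 = 25969 J
Heat the water can supply cooling to 0 °C: 290.9×4.17×53.5 = 64898.3 J > q₁, so all ice melts.
Energy balance: 290.9×4.17×(53.5 − T) = 25969 + 68.7×4.17×(T − 0)
1213.053(53.5 − T) = 25969 + 286.479 T
64898.3 − 25969 = 1499.532 T
T = 38929.3 / 1499.532 = 25.96 °C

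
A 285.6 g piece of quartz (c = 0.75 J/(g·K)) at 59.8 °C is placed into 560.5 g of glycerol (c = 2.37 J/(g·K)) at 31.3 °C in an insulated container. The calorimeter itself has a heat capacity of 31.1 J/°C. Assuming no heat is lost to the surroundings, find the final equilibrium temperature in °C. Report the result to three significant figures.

T_f = 35.2 °C

Heat lost by quartz = heat gained by glycerol + calorimeter.
(285.6)(0.75)(59.8 − T) = [(560.5)(2.37) + 31.1](T − 31.3)
214.2 (59.8 − T) = 1359.485 (T − 31.3)
12809 − 214.2 T = 1359.485 T − 42552
55361 = 1573.685 T
T = 35.18 °C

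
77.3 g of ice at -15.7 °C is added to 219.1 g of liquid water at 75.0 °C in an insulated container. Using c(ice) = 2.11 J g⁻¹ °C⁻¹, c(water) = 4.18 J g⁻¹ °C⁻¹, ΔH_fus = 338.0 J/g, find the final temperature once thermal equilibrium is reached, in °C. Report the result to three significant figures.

T_f = 32.3 °C

Heat to bring ice to 0 °C and melt it: q₁ = 77.3×2.11×15.7 + 77.3×338.0 = 28688 J
Heat the water can supply cooling to 0 °C: 219.1×4.18×75.0 = 68687.9 J > q₁, so all ice melts.
Energy balance: 219.1×4.18×(75.0 − T) = 28688 + 77.3×4.18×(T − 0)
915.838(75.0 − T) = 28688 + 323.114 T
68687.9 − 28688 = 1238.952 T
T = 39999.9 / 1238.952 = 32.29 °C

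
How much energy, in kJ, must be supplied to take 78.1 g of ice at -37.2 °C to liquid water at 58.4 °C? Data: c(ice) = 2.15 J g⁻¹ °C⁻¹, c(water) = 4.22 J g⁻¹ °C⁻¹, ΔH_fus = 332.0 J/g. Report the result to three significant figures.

q1 (heat ice -37.2→0.0 °C): 78.1 × 2.15 × 37.2 = 6246 J
q2 (melt at 0 °C): 78.1 × 332.0 = 25929 J
q3 (heat water 0.0→58.4 °C): 78.1 × 4.22 × 58.4 = 19248 J
Total: 6246 + 25929 + 19248 = 51423 J = 51.4 kJ

q = 51.4 kJ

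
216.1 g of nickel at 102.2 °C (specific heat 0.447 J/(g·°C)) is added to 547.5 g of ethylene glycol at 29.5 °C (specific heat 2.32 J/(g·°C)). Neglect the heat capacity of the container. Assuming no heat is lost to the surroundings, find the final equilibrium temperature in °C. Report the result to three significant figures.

T_f = 34.6 °C

Heat lost by nickel = heat gained by ethylene glycol.
(216.1)(0.447)(102.2 − T) = (547.5)(2.32)(T − 29.5)
96.5967 (102.2 − T) = 1270.2 (T − 29.5)
9872.2 − 96.5967 T = 1270.2 T − 37471
47343.2 = 1366.7967 T
T = 34.64 °C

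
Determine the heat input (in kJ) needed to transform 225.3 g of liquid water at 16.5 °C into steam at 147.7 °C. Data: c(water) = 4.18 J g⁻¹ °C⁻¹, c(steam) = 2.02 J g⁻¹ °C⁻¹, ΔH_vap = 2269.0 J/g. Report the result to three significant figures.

q = 612 kJ

q1 (heat water 16.5→100.0 °C): 225.3 × 4.18 × 83.5 = 78636 J
q2 (vaporize at 100 °C): 225.3 × 2269.0 = 511206 J
q3 (heat steam 100.0→147.7 °C): 225.3 × 2.02 × 47.7 = 21709 J
Total: 78636 + 511206 + 21709 = 611551 J = 612 kJ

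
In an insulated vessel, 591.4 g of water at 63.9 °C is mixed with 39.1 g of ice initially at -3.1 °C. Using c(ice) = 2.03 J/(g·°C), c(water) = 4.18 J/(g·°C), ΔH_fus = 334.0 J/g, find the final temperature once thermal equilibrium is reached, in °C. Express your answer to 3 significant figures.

T_f = 54.9 °C

Heat to bring ice to 0 °C and melt it: q₁ = 39.1×2.03×3.1 + 39.1×334.0 = 13305 J
Heat the water can supply cooling to 0 °C: 591.4×4.18×63.9 = 157964 J > q₁, so all ice melts.
Energy balance: 591.4×4.18×(63.9 − T) = 13305 + 39.1×4.18×(T − 0)
2472.052(63.9 − T) = 13305 + 163.438 T
157964 − 13305 = 2635.490 T
T = 144659 / 2635.490 = 54.89 °C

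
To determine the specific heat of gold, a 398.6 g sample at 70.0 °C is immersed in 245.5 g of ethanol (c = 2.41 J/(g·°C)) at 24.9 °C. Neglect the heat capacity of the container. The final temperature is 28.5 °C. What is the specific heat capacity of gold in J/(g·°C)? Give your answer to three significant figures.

q_gained = (245.5 × 2.41) × (28.5 − 24.9) = 2130 J
q_lost = 398.6 × c × (70.0 − 28.5) = 16541.9 c
Set equal: c = 2130 / 16541.9 = 0.129 J/(g·°C)

c = 0.129 J/(g·°C)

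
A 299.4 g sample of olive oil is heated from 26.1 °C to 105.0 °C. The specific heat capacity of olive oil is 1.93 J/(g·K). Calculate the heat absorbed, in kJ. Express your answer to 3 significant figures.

q = 45.6 kJ

q = m c ΔT = 299.4 × 1.93 × (105.0 − 26.1)
q = 299.4 × 1.93 × 78.9 = 45590 J = 45.6 kJ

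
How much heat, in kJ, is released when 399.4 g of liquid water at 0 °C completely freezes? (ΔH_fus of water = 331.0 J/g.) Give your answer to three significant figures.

q = m × ΔH_fus = 399.4 × 331.0 = 132200 J = 132 kJ

q = 132 kJ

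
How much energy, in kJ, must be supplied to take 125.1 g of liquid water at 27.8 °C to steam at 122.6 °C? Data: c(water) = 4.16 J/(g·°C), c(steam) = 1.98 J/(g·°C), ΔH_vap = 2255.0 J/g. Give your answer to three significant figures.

q = 325 kJ

q1 (heat water 27.8→100.0 °C): 125.1 × 4.16 × 72.2 = 37574 J
q2 (vaporize at 100 °C): 125.1 × 2255.0 = 282101 J
q3 (heat steam 100.0→122.6 °C): 125.1 × 1.98 × 22.6 = 5598 J
Total: 37574 + 282101 + 5598 = 325273 J = 325 kJ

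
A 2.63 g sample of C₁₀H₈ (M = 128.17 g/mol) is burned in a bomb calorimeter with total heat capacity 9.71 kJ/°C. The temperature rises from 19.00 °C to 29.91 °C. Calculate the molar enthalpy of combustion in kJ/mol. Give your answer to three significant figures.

ΔT = 29.91 − 19.00 = 10.91 °C
q_cal = C_cal × ΔT = 9.71 × 10.91 = 105.9361 kJ
n = 2.63 / 128.17 = 0.02052 mol
q_rxn = −q_cal = -105.9361 kJ
ΔH = -105.9361 / 0.02052 = -5163 kJ/mol

ΔH = -5160 kJ/mol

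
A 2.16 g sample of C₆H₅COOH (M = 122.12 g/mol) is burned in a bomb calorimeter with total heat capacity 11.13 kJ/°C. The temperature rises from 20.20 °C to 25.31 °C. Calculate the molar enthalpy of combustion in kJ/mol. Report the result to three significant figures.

ΔT = 25.31 − 20.20 = 5.11 °C
q_cal = C_cal × ΔT = 11.13 × 5.11 = 56.8743 kJ
n = 2.16 / 122.12 = 0.01769 mol
q_rxn = −q_cal = -56.8743 kJ
ΔH = -56.8743 / 0.01769 = -3215 kJ/mol

ΔH = -3220 kJ/mol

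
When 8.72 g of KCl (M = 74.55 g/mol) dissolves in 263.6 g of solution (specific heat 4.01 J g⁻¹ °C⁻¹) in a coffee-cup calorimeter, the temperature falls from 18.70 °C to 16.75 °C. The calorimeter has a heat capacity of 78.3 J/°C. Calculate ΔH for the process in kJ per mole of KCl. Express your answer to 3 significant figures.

|ΔT| = |16.75 − 18.70| = 1.95 °C
|q_surr| = (263.6 × 4.01 + 78.3) × 1.95 = 1135.336 × 1.95 = 2214 J
n(KCl) = 8.72 / 74.55 = 0.1170 mol
Temperature fell, so q_rxn = +|q_surr| = 2.214 kJ
ΔH = q_rxn / n = 18.92 kJ/mol

ΔH = 18.9 kJ/mol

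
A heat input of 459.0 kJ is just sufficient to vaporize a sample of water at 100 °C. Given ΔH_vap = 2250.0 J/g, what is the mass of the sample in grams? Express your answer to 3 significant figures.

m = 204 g

m = q / ΔH_vap = 459000 J / 2250.0 J/g = 204 g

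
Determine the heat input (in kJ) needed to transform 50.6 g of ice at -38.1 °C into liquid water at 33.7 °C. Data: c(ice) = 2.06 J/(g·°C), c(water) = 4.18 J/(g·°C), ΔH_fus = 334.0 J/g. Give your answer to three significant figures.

q = 28.0 kJ

q1 (heat ice -38.1→0.0 °C): 50.6 × 2.06 × 38.1 = 3971 J
q2 (melt at 0 °C): 50.6 × 334.0 = 16900 J
q3 (heat water 0.0→33.7 °C): 50.6 × 4.18 × 33.7 = 7128 J
Total: 3971 + 16900 + 7128 = 27999 J = 28.0 kJ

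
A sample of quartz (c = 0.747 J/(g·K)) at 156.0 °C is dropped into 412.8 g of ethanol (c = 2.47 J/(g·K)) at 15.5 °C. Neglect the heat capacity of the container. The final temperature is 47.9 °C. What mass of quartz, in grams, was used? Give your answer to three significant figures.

q_gained = (412.8 × 2.47) × (47.9 − 15.5) = 33040 J
q_lost = m × 0.747 × (156.0 − 47.9) = 80.7507 m
m = 33040 / 80.7507 = 409 g

m = 409 g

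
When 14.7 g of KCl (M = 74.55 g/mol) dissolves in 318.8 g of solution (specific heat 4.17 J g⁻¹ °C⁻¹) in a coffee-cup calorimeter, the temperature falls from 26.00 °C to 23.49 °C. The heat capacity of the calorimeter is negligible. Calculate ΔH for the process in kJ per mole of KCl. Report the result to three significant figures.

ΔH = 16.9 kJ/mol

|ΔT| = |23.49 − 26.00| = 2.51 °C
|q_surr| = (318.8 × 4.17) × 2.51 = 1329.396 × 2.51 = 3337 J
n(KCl) = 14.7 / 74.55 = 0.1972 mol
Temperature fell, so q_rxn = +|q_surr| = 3.337 kJ
ΔH = q_rxn / n = 16.92 kJ/mol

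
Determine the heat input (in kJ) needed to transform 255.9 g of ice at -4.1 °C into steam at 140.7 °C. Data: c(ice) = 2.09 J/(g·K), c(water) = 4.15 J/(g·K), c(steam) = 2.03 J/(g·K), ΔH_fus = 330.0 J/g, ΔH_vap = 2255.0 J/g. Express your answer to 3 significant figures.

q1 (heat ice -4.1→0.0 °C): 255.9 × 2.09 × 4.1 = 2193 J
q2 (melt at 0 °C): 255.9 × 330.0 = 84447 J
q3 (heat water 0.0→100.0 °C): 255.9 × 4.15 × 100.0 = 106199 J
q4 (vaporize at 100 °C): 255.9 × 2255.0 = 577055 J
q5 (heat steam 100.0→140.7 °C): 255.9 × 2.03 × 40.7 = 21143 J
Total: 2193 + 84447 + 106199 + 577055 + 21143 = 791037 J = 791 kJ

q = 791 kJ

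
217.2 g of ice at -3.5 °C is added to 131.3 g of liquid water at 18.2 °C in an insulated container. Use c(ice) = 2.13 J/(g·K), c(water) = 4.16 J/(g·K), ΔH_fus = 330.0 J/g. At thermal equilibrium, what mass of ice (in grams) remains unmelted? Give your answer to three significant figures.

Heat to warm all ice to 0 °C: 217.2×2.13×3.5 = 1619.2 J
Heat released by water cooling to 0 °C: 131.3×4.16×18.2 = 9941.0 J
9941.0 J < 1619.2 + 217.2×330.0 = 73295.2 J, so not all ice melts; final T = 0 °C.
Heat left for melting: 9941.0 − 1619.2 = 8321.8 J
Mass melted = 8321.8 / 330.0 = 25.22 g
Ice remaining = 217.2 − 25.22 = 191.98 g

m_ice remaining = 192 g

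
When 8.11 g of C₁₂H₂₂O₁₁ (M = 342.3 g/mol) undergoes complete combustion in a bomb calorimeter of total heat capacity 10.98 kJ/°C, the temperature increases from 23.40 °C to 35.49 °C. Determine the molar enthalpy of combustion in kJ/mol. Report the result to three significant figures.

ΔH = -5600 kJ/mol

ΔT = 35.49 − 23.40 = 12.09 °C
q_cal = C_cal × ΔT = 10.98 × 12.09 = 132.7482 kJ
n = 8.11 / 342.3 = 0.02369 mol
q_rxn = −q_cal = -132.7482 kJ
ΔH = -132.7482 / 0.02369 = -5604 kJ/mol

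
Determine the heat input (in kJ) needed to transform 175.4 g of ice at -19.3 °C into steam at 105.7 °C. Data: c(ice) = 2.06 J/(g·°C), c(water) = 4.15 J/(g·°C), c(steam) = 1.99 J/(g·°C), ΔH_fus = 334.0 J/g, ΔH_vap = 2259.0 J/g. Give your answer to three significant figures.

q = 537 kJ

q1 (heat ice -19.3→0.0 °C): 175.4 × 2.06 × 19.3 = 6974 J
q2 (melt at 0 °C): 175.4 × 334.0 = 58584 J
q3 (heat water 0.0→100.0 °C): 175.4 × 4.15 × 100.0 = 72791 J
q4 (vaporize at 100 °C): 175.4 × 2259.0 = 396229 J
q5 (heat steam 100.0→105.7 °C): 175.4 × 1.99 × 5.7 = 1990 J
Total: 6974 + 58584 + 72791 + 396229 + 1990 = 536568 J = 537 kJ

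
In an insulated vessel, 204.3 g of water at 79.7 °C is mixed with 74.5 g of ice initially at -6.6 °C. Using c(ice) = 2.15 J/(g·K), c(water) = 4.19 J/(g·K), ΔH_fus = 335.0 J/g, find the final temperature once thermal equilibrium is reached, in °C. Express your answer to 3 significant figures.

Heat to bring ice to 0 °C and melt it: q₁ = 74.5×2.15×6.6 + 74.5×335.0 = 26015 J
Heat the water can supply cooling to 0 °C: 204.3×4.19×79.7 = 68224.6 J > q₁, so all ice melts.
Energy balance: 204.3×4.19×(79.7 − T) = 26015 + 74.5×4.19×(T − 0)
856.017(79.7 − T) = 26015 + 312.155 T
68224.6 − 26015 = 1168.172 T
T = 42209.6 / 1168.172 = 36.13 °C

T_f = 36.1 °C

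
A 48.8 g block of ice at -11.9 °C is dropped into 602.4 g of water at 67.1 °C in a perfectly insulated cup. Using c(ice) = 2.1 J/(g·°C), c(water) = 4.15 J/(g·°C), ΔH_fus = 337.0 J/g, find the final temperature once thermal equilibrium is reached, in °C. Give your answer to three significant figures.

Heat to bring ice to 0 °C and melt it: q₁ = 48.8×2.1×11.9 + 48.8×337.0 = 17665 J
Heat the water can supply cooling to 0 °C: 602.4×4.15×67.1 = 167747 J > q₁, so all ice melts.
Energy balance: 602.4×4.15×(67.1 − T) = 17665 + 48.8×4.15×(T − 0)
2499.96(67.1 − T) = 17665 + 202.52 T
167747 − 17665 = 2702.48 T
T = 150082 / 2702.48 = 55.53 °C

T_f = 55.5 °C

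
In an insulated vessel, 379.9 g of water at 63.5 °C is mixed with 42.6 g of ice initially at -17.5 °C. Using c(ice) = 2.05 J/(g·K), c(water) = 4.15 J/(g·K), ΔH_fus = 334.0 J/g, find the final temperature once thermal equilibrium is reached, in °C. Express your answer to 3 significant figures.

T_f = 48.1 °C

Heat to bring ice to 0 °C and melt it: q₁ = 42.6×2.05×17.5 + 42.6×334.0 = 15757 J
Heat the water can supply cooling to 0 °C: 379.9×4.15×63.5 = 100113 J > q₁, so all ice melts.
Energy balance: 379.9×4.15×(63.5 − T) = 15757 + 42.6×4.15×(T − 0)
1576.585(63.5 − T) = 15757 + 176.79 T
100113 − 15757 = 1753.375 T
T = 84356 / 1753.375 = 48.11 °C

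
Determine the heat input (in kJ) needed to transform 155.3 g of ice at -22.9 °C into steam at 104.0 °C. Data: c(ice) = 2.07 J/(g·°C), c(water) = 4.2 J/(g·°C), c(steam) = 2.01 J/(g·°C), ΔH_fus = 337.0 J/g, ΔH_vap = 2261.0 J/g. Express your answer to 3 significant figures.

q1 (heat ice -22.9→0.0 °C): 155.3 × 2.07 × 22.9 = 7362 J
q2 (melt at 0 °C): 155.3 × 337.0 = 52336 J
q3 (heat water 0.0→100.0 °C): 155.3 × 4.2 × 100.0 = 65226 J
q4 (vaporize at 100 °C): 155.3 × 2261.0 = 351133 J
q5 (heat steam 100.0→104.0 °C): 155.3 × 2.01 × 4.0 = 1249 J
Total: 7362 + 52336 + 65226 + 351133 + 1249 = 477306 J = 477 kJ

q = 477 kJ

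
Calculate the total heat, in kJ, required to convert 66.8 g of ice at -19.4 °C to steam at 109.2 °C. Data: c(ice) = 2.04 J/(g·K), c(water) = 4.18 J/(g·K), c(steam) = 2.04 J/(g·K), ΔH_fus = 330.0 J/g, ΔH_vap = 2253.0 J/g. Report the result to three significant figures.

q1 (heat ice -19.4→0.0 °C): 66.8 × 2.04 × 19.4 = 2644 J
q2 (melt at 0 °C): 66.8 × 330.0 = 22044 J
q3 (heat water 0.0→100.0 °C): 66.8 × 4.18 × 100.0 = 27922 J
q4 (vaporize at 100 °C): 66.8 × 2253.0 = 150500 J
q5 (heat steam 100.0→109.2 °C): 66.8 × 2.04 × 9.2 = 1254 J
Total: 2644 + 22044 + 27922 + 150500 + 1254 = 204364 J = 204 kJ

q = 204 kJ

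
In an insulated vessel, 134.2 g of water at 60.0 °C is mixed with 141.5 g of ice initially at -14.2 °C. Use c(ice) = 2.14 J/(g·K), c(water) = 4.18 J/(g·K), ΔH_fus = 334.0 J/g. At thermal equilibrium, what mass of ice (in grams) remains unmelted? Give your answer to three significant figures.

Heat to warm all ice to 0 °C: 141.5×2.14×14.2 = 4299.9 J
Heat released by water cooling to 0 °C: 134.2×4.18×60.0 = 33657 J
33657 J < 4299.9 + 141.5×334.0 = 51560.9 J, so not all ice melts; final T = 0 °C.
Heat left for melting: 33657 − 4299.9 = 29357.1 J
Mass melted = 29357.1 / 334.0 = 87.90 g
Ice remaining = 141.5 − 87.90 = 53.60 g

m_ice remaining = 53.6 g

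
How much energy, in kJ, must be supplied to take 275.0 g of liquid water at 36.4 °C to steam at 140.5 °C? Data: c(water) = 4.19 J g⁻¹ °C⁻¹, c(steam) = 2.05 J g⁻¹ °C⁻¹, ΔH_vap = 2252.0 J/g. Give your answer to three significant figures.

q = 715 kJ

q1 (heat water 36.4→100.0 °C): 275.0 × 4.19 × 63.6 = 73283 J
q2 (vaporize at 100 °C): 275.0 × 2252.0 = 619300 J
q3 (heat steam 100.0→140.5 °C): 275.0 × 2.05 × 40.5 = 22832 J
Total: 73283 + 619300 + 22832 = 715415 J = 715 kJ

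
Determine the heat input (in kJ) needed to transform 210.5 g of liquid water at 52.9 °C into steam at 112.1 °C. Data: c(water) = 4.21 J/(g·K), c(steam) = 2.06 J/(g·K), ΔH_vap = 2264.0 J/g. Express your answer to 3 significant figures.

q = 524 kJ

q1 (heat water 52.9→100.0 °C): 210.5 × 4.21 × 47.1 = 41740 J
q2 (vaporize at 100 °C): 210.5 × 2264.0 = 476572 J
q3 (heat steam 100.0→112.1 °C): 210.5 × 2.06 × 12.1 = 5247 J
Total: 41740 + 476572 + 5247 = 523559 J = 524 kJ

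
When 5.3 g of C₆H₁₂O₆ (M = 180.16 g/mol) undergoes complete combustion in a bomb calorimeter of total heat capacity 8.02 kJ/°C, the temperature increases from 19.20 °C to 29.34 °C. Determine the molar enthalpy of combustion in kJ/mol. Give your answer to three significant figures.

ΔH = -2760 kJ/mol

ΔT = 29.34 − 19.20 = 10.14 °C
q_cal = C_cal × ΔT = 8.02 × 10.14 = 81.3228 kJ
n = 5.3 / 180.16 = 0.02942 mol
q_rxn = −q_cal = -81.3228 kJ
ΔH = -81.3228 / 0.02942 = -2764 kJ/mol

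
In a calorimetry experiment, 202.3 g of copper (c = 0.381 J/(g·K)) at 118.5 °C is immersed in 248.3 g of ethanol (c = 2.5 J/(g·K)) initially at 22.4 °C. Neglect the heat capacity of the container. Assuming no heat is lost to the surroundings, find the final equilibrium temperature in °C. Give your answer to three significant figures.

T_f = 33.0 °C

Heat lost by copper = heat gained by ethanol.
(202.3)(0.381)(118.5 − T) = (248.3)(2.5)(T − 22.4)
77.0763 (118.5 − T) = 620.75 (T − 22.4)
9133.5 − 77.0763 T = 620.75 T − 13905
23038.5 = 697.8263 T
T = 33.01 °C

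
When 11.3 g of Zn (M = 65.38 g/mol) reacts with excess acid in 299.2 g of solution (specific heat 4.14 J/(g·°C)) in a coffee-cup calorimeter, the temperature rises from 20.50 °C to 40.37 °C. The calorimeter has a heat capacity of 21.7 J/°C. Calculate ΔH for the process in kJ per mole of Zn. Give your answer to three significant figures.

ΔH = -145 kJ/mol

|ΔT| = |40.37 − 20.50| = 19.87 °C
|q_surr| = (299.2 × 4.14 + 21.7) × 19.87 = 1260.388 × 19.87 = 25040 J
n(Zn) = 11.3 / 65.38 = 0.1728 mol
Temperature rose, so q_rxn = −|q_surr| = -25.04 kJ
ΔH = q_rxn / n = -144.9 kJ/mol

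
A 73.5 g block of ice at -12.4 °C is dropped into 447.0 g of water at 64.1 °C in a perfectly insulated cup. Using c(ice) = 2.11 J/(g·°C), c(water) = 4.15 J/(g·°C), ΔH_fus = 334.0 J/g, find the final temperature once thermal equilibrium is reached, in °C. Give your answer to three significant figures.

Heat to bring ice to 0 °C and melt it: q₁ = 73.5×2.11×12.4 + 73.5×334.0 = 26472 J
Heat the water can supply cooling to 0 °C: 447.0×4.15×64.1 = 118909 J > q₁, so all ice melts.
Energy balance: 447.0×4.15×(64.1 − T) = 26472 + 73.5×4.15×(T − 0)
1855.05(64.1 − T) = 26472 + 305.025 T
118909 − 26472 = 2160.075 T
T = 92437 / 2160.075 = 42.79 °C

T_f = 42.8 °C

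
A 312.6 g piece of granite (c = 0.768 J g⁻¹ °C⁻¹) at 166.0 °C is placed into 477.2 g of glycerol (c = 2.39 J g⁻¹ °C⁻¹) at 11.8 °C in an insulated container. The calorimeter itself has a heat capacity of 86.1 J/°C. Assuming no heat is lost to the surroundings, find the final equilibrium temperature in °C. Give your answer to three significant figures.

Heat lost by granite = heat gained by glycerol + calorimeter.
(312.6)(0.768)(166.0 − T) = [(477.2)(2.39) + 86.1](T − 11.8)
240.0768 (166.0 − T) = 1226.608 (T − 11.8)
39853 − 240.0768 T = 1226.608 T − 14474
54327 = 1466.6848 T
T = 37.04 °C

T_f = 37.0 °C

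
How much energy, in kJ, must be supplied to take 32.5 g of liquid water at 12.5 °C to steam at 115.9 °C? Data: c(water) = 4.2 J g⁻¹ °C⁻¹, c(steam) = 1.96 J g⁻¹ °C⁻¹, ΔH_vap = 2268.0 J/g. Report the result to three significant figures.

q = 86.7 kJ

q1 (heat water 12.5→100.0 °C): 32.5 × 4.2 × 87.5 = 11944 J
q2 (vaporize at 100 °C): 32.5 × 2268.0 = 73710 J
q3 (heat steam 100.0→115.9 °C): 32.5 × 1.96 × 15.9 = 1013 J
Total: 11944 + 73710 + 1013 = 86667 J = 86.7 kJ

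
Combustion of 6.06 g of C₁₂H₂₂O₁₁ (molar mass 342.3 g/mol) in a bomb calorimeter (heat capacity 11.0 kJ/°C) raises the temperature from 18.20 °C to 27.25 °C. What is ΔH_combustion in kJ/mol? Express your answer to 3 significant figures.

ΔT = 27.25 − 18.20 = 9.05 °C
q_cal = C_cal × ΔT = 11.0 × 9.05 = 99.55 kJ
n = 6.06 / 342.3 = 0.01770 mol
q_rxn = −q_cal = -99.55 kJ
ΔH = -99.55 / 0.01770 = -5624 kJ/mol

ΔH = -5620 kJ/mol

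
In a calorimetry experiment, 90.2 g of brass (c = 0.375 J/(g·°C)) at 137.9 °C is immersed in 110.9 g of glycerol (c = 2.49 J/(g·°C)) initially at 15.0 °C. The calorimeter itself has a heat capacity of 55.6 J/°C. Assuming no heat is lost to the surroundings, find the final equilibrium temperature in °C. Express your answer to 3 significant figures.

Heat lost by brass = heat gained by glycerol + calorimeter.
(90.2)(0.375)(137.9 − T) = [(110.9)(2.49) + 55.6](T − 15.0)
33.825 (137.9 − T) = 331.741 (T − 15.0)
4664.5 − 33.825 T = 331.741 T − 4976.1
9640.6 = 365.566 T
T = 26.37 °C

T_f = 26.4 °C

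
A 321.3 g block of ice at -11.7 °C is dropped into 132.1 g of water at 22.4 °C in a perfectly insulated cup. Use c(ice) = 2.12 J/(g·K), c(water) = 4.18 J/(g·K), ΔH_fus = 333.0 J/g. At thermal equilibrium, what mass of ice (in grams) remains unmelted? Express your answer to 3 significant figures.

m_ice remaining = 308 g

Heat to warm all ice to 0 °C: 321.3×2.12×11.7 = 7969.5 J
Heat released by water cooling to 0 °C: 132.1×4.18×22.4 = 12369 J
12369 J < 7969.5 + 321.3×333.0 = 114962.4 J, so not all ice melts; final T = 0 °C.
Heat left for melting: 12369 − 7969.5 = 4399.5 J
Mass melted = 4399.5 / 333.0 = 13.21 g
Ice remaining = 321.3 − 13.21 = 308.09 g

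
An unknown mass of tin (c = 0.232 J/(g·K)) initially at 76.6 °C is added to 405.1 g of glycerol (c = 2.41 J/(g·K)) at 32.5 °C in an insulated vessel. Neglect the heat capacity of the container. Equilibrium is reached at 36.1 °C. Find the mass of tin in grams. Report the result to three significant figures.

m = 374 g

q_gained = (405.1 × 2.41) × (36.1 − 32.5) = 3515 J
q_lost = m × 0.232 × (76.6 − 36.1) = 9.396 m
m = 3515 / 9.396 = 374 g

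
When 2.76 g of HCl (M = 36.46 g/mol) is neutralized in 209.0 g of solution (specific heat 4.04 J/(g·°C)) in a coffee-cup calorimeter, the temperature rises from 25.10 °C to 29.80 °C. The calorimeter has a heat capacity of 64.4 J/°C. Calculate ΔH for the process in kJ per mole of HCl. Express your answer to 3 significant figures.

|ΔT| = |29.80 − 25.10| = 4.70 °C
|q_surr| = (209.0 × 4.04 + 64.4) × 4.70 = 908.76 × 4.70 = 4271 J
n(HCl) = 2.76 / 36.46 = 0.07570 mol
Temperature rose, so q_rxn = −|q_surr| = -4.271 kJ
ΔH = q_rxn / n = -56.42 kJ/mol

ΔH = -56.4 kJ/mol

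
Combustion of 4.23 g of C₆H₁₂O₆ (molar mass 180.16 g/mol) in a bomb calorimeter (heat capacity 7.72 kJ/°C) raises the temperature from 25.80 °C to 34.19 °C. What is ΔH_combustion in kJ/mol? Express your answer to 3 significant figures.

ΔH = -2760 kJ/mol

ΔT = 34.19 − 25.80 = 8.39 °C
q_cal = C_cal × ΔT = 7.72 × 8.39 = 64.7708 kJ
n = 4.23 / 180.16 = 0.02348 mol
q_rxn = −q_cal = -64.7708 kJ
ΔH = -64.7708 / 0.02348 = -2759 kJ/mol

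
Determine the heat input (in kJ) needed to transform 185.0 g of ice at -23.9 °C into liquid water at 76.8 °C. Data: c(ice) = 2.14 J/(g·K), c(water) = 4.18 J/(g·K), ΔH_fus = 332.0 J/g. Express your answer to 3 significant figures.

q1 (heat ice -23.9→0.0 °C): 185.0 × 2.14 × 23.9 = 9462 J
q2 (melt at 0 °C): 185.0 × 332.0 = 61420 J
q3 (heat water 0.0→76.8 °C): 185.0 × 4.18 × 76.8 = 59389 J
Total: 9462 + 61420 + 59389 = 130271 J = 130 kJ

q = 130 kJ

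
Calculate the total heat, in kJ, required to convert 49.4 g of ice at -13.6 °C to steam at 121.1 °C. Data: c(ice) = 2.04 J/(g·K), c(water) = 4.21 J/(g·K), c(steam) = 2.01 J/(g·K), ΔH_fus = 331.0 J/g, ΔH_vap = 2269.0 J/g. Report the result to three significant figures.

q1 (heat ice -13.6→0.0 °C): 49.4 × 2.04 × 13.6 = 1371 J
q2 (melt at 0 °C): 49.4 × 331.0 = 16351 J
q3 (heat water 0.0→100.0 °C): 49.4 × 4.21 × 100.0 = 20797 J
q4 (vaporize at 100 °C): 49.4 × 2269.0 = 112089 J
q5 (heat steam 100.0→121.1 °C): 49.4 × 2.01 × 21.1 = 2095 J
Total: 1371 + 16351 + 20797 + 112089 + 2095 = 152703 J = 153 kJ

q = 153 kJ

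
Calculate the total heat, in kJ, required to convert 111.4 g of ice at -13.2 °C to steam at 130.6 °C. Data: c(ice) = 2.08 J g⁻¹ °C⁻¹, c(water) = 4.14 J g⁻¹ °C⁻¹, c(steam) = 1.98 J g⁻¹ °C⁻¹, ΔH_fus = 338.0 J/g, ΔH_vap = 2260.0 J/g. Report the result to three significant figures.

q1 (heat ice -13.2→0.0 °C): 111.4 × 2.08 × 13.2 = 3059 J
q2 (melt at 0 °C): 111.4 × 338.0 = 37653 J
q3 (heat water 0.0→100.0 °C): 111.4 × 4.14 × 100.0 = 46120 J
q4 (vaporize at 100 °C): 111.4 × 2260.0 = 251764 J
q5 (heat steam 100.0→130.6 °C): 111.4 × 1.98 × 30.6 = 6750 J
Total: 3059 + 37653 + 46120 + 251764 + 6750 = 345346 J = 345 kJ

q = 345 kJ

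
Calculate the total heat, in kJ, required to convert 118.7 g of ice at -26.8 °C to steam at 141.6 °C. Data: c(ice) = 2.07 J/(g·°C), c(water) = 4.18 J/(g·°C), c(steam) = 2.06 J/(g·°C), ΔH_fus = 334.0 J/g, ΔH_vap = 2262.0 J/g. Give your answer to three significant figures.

q1 (heat ice -26.8→0.0 °C): 118.7 × 2.07 × 26.8 = 6585 J
q2 (melt at 0 °C): 118.7 × 334.0 = 39646 J
q3 (heat water 0.0→100.0 °C): 118.7 × 4.18 × 100.0 = 49617 J
q4 (vaporize at 100 °C): 118.7 × 2262.0 = 268499 J
q5 (heat steam 100.0→141.6 °C): 118.7 × 2.06 × 41.6 = 10172 J
Total: 6585 + 39646 + 49617 + 268499 + 10172 = 374519 J = 375 kJ

q = 375 kJ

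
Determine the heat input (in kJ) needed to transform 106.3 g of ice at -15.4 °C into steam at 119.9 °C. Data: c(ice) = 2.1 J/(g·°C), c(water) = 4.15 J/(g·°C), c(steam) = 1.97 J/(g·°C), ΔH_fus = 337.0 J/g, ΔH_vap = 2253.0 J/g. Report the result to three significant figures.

q1 (heat ice -15.4→0.0 °C): 106.3 × 2.1 × 15.4 = 3438 J
q2 (melt at 0 °C): 106.3 × 337.0 = 35823 J
q3 (heat water 0.0→100.0 °C): 106.3 × 4.15 × 100.0 = 44115 J
q4 (vaporize at 100 °C): 106.3 × 2253.0 = 239494 J
q5 (heat steam 100.0→119.9 °C): 106.3 × 1.97 × 19.9 = 4167 J
Total: 3438 + 35823 + 44115 + 239494 + 4167 = 327037 J = 327 kJ

q = 327 kJ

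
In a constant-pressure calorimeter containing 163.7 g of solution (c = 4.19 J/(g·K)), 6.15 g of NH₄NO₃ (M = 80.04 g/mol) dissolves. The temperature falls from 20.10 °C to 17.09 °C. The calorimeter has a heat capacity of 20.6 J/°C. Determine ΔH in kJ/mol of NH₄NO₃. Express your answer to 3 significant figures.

|ΔT| = |17.09 − 20.10| = 3.01 °C
|q_surr| = (163.7 × 4.19 + 20.6) × 3.01 = 706.503 × 3.01 = 2127 J
n(NH₄NO₃) = 6.15 / 80.04 = 0.07684 mol
Temperature fell, so q_rxn = +|q_surr| = 2.127 kJ
ΔH = q_rxn / n = 27.68 kJ/mol

ΔH = 27.7 kJ/mol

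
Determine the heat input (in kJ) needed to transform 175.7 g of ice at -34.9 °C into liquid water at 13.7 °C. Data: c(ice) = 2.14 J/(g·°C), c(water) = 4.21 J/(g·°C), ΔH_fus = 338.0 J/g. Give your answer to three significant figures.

q1 (heat ice -34.9→0.0 °C): 175.7 × 2.14 × 34.9 = 13122 J
q2 (melt at 0 °C): 175.7 × 338.0 = 59387 J
q3 (heat water 0.0→13.7 °C): 175.7 × 4.21 × 13.7 = 10134 J
Total: 13122 + 59387 + 10134 = 82643 J = 82.6 kJ

q = 82.6 kJ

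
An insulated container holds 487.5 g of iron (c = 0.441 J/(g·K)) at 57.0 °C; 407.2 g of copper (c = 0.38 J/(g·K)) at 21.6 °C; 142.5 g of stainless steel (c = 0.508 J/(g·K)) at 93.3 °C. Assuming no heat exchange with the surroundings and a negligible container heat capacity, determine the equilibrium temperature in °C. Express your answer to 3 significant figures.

T_f = 50.6 °C

Σ mᵢcᵢ(T − Tᵢ) = 0  ⇒  T = Σ mᵢcᵢTᵢ / Σ mᵢcᵢ
Σ mᵢcᵢ = 487.5×0.441 + 407.2×0.38 + 142.5×0.508 = 442.1135
Σ mᵢcᵢTᵢ = 214.9875×57.0 + 154.736×21.6 + 72.39×93.3 = 22351
T = 22351 / 442.1135 = 50.55 °C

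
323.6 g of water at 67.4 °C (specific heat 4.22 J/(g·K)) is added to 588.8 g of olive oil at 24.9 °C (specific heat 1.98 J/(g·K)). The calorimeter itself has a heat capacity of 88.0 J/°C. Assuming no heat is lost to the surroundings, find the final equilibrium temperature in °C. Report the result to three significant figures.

T_f = 47.1 °C

Heat lost by water = heat gained by olive oil + calorimeter.
(323.6)(4.22)(67.4 − T) = [(588.8)(1.98) + 88.0](T − 24.9)
1365.592 (67.4 − T) = 1253.824 (T − 24.9)
92041 − 1365.592 T = 1253.824 T − 31220
123261 = 2619.416 T
T = 47.06 °C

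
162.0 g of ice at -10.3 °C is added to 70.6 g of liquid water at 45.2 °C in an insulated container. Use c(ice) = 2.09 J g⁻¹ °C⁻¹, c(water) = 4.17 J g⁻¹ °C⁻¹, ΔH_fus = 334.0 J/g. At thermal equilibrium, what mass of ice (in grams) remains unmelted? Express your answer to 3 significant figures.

m_ice remaining = 133 g

Heat to warm all ice to 0 °C: 162.0×2.09×10.3 = 3487.4 J
Heat released by water cooling to 0 °C: 70.6×4.17×45.2 = 13307 J
13307 J < 3487.4 + 162.0×334.0 = 57595.4 J, so not all ice melts; final T = 0 °C.
Heat left for melting: 13307 − 3487.4 = 9819.6 J
Mass melted = 9819.6 / 334.0 = 29.40 g
Ice remaining = 162.0 − 29.40 = 132.60 g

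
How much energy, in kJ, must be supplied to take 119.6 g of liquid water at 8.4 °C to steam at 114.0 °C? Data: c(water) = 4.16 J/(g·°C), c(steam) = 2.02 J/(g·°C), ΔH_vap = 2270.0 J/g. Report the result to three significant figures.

q1 (heat water 8.4→100.0 °C): 119.6 × 4.16 × 91.6 = 45574 J
q2 (vaporize at 100 °C): 119.6 × 2270.0 = 271492 J
q3 (heat steam 100.0→114.0 °C): 119.6 × 2.02 × 14.0 = 3382 J
Total: 45574 + 271492 + 3382 = 320448 J = 320 kJ

q = 320 kJ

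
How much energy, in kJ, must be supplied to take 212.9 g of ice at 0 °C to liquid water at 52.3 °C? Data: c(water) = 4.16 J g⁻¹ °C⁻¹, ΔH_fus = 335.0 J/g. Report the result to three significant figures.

q = 118 kJ

q1 (melt at 0 °C): 212.9 × 335.0 = 71322 J
q2 (heat water 0.0→52.3 °C): 212.9 × 4.16 × 52.3 = 46320 J
Total: 71322 + 46320 = 117642 J = 118 kJ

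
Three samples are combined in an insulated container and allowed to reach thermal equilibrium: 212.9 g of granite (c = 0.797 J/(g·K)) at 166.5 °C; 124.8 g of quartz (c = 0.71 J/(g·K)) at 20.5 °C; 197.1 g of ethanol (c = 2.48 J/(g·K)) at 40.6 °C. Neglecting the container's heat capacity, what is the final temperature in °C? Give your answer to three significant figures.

T_f = 66.8 °C

Σ mᵢcᵢ(T − Tᵢ) = 0  ⇒  T = Σ mᵢcᵢTᵢ / Σ mᵢcᵢ
Σ mᵢcᵢ = 212.9×0.797 + 124.8×0.71 + 197.1×2.48 = 747.0973
Σ mᵢcᵢTᵢ = 169.6813×166.5 + 88.608×20.5 + 488.808×40.6 = 49914
T = 49914 / 747.0973 = 66.81 °C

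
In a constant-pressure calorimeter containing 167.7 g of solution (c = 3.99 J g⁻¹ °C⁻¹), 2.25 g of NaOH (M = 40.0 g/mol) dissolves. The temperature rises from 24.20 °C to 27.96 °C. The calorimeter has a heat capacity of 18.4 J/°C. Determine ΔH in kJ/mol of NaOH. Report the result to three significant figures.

|ΔT| = |27.96 − 24.20| = 3.76 °C
|q_surr| = (167.7 × 3.99 + 18.4) × 3.76 = 687.523 × 3.76 = 2585 J
n(NaOH) = 2.25 / 40.0 = 0.05625 mol
Temperature rose, so q_rxn = −|q_surr| = -2.585 kJ
ΔH = q_rxn / n = -45.96 kJ/mol

ΔH = -46.0 kJ/mol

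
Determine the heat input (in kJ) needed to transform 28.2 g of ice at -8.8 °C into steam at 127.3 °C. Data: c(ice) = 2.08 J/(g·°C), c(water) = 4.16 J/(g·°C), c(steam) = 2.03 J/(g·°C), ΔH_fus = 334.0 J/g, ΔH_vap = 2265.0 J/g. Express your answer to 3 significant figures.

q1 (heat ice -8.8→0.0 °C): 28.2 × 2.08 × 8.8 = 516 J
q2 (melt at 0 °C): 28.2 × 334.0 = 9419 J
q3 (heat water 0.0→100.0 °C): 28.2 × 4.16 × 100.0 = 11731 J
q4 (vaporize at 100 °C): 28.2 × 2265.0 = 63873 J
q5 (heat steam 100.0→127.3 °C): 28.2 × 2.03 × 27.3 = 1563 J
Total: 516 + 9419 + 11731 + 63873 + 1563 = 87102 J = 87.1 kJ

q = 87.1 kJ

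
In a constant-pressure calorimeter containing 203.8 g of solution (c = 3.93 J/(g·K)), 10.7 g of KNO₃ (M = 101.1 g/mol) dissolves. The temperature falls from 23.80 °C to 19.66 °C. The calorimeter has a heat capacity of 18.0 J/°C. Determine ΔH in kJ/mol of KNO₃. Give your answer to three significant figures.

ΔH = 32.0 kJ/mol

|ΔT| = |19.66 − 23.80| = 4.14 °C
|q_surr| = (203.8 × 3.93 + 18.0) × 4.14 = 818.934 × 4.14 = 3390 J
n(KNO₃) = 10.7 / 101.1 = 0.1058 mol
Temperature fell, so q_rxn = +|q_surr| = 3.390 kJ
ΔH = q_rxn / n = 32.04 kJ/mol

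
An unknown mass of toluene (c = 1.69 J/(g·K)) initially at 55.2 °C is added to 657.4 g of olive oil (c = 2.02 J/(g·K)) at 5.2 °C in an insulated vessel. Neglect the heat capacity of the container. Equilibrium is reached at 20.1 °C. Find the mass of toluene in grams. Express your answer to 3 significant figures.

q_gained = (657.4 × 2.02) × (20.1 − 5.2) = 19790 J
q_lost = m × 1.69 × (55.2 − 20.1) = 59.319 m
m = 19790 / 59.319 = 334 g

m = 334 g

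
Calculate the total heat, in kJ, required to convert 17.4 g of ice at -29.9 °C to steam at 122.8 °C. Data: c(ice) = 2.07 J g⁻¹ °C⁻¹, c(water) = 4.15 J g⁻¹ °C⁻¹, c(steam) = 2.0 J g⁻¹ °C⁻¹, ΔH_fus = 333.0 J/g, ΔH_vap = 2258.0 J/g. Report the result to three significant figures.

q1 (heat ice -29.9→0.0 °C): 17.4 × 2.07 × 29.9 = 1077 J
q2 (melt at 0 °C): 17.4 × 333.0 = 5794 J
q3 (heat water 0.0→100.0 °C): 17.4 × 4.15 × 100.0 = 7221 J
q4 (vaporize at 100 °C): 17.4 × 2258.0 = 39289 J
q5 (heat steam 100.0→122.8 °C): 17.4 × 2.0 × 22.8 = 793 J
Total: 1077 + 5794 + 7221 + 39289 + 793 = 54174 J = 54.2 kJ

q = 54.2 kJ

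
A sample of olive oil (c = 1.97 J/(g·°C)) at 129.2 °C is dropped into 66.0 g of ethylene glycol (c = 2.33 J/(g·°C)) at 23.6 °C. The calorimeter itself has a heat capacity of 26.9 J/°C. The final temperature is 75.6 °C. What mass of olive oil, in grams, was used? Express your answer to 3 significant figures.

m = 89.0 g

q_gained = (66.0 × 2.33 + 26.9) × (75.6 − 23.6) = 9395 J
q_lost = m × 1.97 × (129.2 − 75.6) = 105.592 m
m = 9395 / 105.592 = 89.0 g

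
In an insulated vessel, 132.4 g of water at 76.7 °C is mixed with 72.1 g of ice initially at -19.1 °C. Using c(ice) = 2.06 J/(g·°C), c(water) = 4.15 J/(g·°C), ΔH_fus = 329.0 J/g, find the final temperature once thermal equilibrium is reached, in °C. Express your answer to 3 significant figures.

T_f = 18.4 °C

Heat to bring ice to 0 °C and melt it: q₁ = 72.1×2.06×19.1 + 72.1×329.0 = 26558 J
Heat the water can supply cooling to 0 °C: 132.4×4.15×76.7 = 42143.6 J > q₁, so all ice melts.
Energy balance: 132.4×4.15×(76.7 − T) = 26558 + 72.1×4.15×(T − 0)
549.46(76.7 − T) = 26558 + 299.215 T
42143.6 − 26558 = 848.675 T
T = 15585.6 / 848.675 = 18.36 °C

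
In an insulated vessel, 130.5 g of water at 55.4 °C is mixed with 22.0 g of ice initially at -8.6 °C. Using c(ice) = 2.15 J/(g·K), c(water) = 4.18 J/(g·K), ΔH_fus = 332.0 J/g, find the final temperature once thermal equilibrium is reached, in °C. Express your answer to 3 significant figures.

Heat to bring ice to 0 °C and melt it: q₁ = 22.0×2.15×8.6 + 22.0×332.0 = 7710.8 J
Heat the water can supply cooling to 0 °C: 130.5×4.18×55.4 = 30220.1 J > q₁, so all ice melts.
Energy balance: 130.5×4.18×(55.4 − T) = 7710.8 + 22.0×4.18×(T − 0)
545.49(55.4 − T) = 7710.8 + 91.96 T
30220.1 − 7710.8 = 637.45 T
T = 22509.3 / 637.45 = 35.31 °C

T_f = 35.3 °C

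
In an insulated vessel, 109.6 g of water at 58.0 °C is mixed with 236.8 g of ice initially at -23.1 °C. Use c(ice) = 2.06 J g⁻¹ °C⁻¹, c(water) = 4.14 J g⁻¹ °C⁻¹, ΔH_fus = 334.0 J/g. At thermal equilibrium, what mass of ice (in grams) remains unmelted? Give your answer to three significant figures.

Heat to warm all ice to 0 °C: 236.8×2.06×23.1 = 11268 J
Heat released by water cooling to 0 °C: 109.6×4.14×58.0 = 26317 J
26317 J < 11268 + 236.8×334.0 = 90359.2 J, so not all ice melts; final T = 0 °C.
Heat left for melting: 26317 − 11268 = 15049 J
Mass melted = 15049 / 334.0 = 45.06 g
Ice remaining = 236.8 − 45.06 = 191.74 g

m_ice remaining = 192 g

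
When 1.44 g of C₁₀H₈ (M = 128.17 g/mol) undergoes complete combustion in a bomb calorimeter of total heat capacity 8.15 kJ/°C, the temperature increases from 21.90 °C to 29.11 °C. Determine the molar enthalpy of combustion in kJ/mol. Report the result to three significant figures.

ΔT = 29.11 − 21.90 = 7.21 °C
q_cal = C_cal × ΔT = 8.15 × 7.21 = 58.7615 kJ
n = 1.44 / 128.17 = 0.01124 mol
q_rxn = −q_cal = -58.7615 kJ
ΔH = -58.7615 / 0.01124 = -5228 kJ/mol

ΔH = -5230 kJ/mol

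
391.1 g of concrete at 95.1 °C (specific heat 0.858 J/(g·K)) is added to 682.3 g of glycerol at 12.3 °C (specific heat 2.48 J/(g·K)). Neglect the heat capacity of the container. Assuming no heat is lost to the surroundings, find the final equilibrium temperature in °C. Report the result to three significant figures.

Heat lost by concrete = heat gained by glycerol.
(391.1)(0.858)(95.1 − T) = (682.3)(2.48)(T − 12.3)
335.5638 (95.1 − T) = 1692.104 (T − 12.3)
31912 − 335.5638 T = 1692.104 T − 20813
52725 = 2027.6678 T
T = 26.00 °C

T_f = 26.0 °C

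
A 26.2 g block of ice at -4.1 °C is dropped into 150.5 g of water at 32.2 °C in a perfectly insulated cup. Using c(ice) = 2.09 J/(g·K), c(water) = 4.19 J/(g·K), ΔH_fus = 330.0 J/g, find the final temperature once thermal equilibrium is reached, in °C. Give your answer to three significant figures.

Heat to bring ice to 0 °C and melt it: q₁ = 26.2×2.09×4.1 + 26.2×330.0 = 8870.5 J
Heat the water can supply cooling to 0 °C: 150.5×4.19×32.2 = 20305.2 J > q₁, so all ice melts.
Energy balance: 150.5×4.19×(32.2 − T) = 8870.5 + 26.2×4.19×(T − 0)
630.595(32.2 − T) = 8870.5 + 109.778 T
20305.2 − 8870.5 = 740.373 T
T = 11434.7 / 740.373 = 15.44 °C

T_f = 15.4 °C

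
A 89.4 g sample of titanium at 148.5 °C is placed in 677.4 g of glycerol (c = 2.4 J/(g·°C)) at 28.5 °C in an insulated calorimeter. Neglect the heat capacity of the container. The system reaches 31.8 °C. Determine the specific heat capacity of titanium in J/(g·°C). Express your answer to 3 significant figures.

q_gained = (677.4 × 2.4) × (31.8 − 28.5) = 5365 J
q_lost = 89.4 × c × (148.5 − 31.8) = 10432.98 c
Set equal: c = 5365 / 10432.98 = 0.514 J/(g·°C)

c = 0.514 J/(g·°C)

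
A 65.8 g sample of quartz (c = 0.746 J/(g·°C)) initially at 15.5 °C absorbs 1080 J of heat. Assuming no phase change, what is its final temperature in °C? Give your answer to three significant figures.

ΔT = q / (m c) = 1080 / (65.8 × 0.746) = 22.00 °C
T_f = 15.5 + 22.00 = 37.50 °C

T_f = 37.5 °C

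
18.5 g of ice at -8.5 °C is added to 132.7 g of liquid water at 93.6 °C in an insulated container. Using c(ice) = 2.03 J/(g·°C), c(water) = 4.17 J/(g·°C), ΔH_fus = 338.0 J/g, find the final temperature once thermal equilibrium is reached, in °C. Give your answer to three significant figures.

Heat to bring ice to 0 °C and melt it: q₁ = 18.5×2.03×8.5 + 18.5×338.0 = 6572.2 J
Heat the water can supply cooling to 0 °C: 132.7×4.17×93.6 = 51794.4 J > q₁, so all ice melts.
Energy balance: 132.7×4.17×(93.6 − T) = 6572.2 + 18.5×4.17×(T − 0)
553.359(93.6 − T) = 6572.2 + 77.145 T
51794.4 − 6572.2 = 630.504 T
T = 45222.2 / 630.504 = 71.72 °C

T_f = 71.7 °C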